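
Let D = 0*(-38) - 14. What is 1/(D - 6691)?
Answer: -1/6705 ≈ -0.00014914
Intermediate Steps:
D = -14 (D = 0 - 14 = -14)
1/(D - 6691) = 1/(-14 - 6691) = 1/(-6705) = -1/6705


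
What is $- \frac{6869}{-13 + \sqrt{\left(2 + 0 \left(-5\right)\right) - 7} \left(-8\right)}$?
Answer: $\frac{89297}{489} - \frac{54952 i \sqrt{5}}{489} \approx 182.61 - 251.28 i$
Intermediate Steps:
$- \frac{6869}{-13 + \sqrt{\left(2 + 0 \left(-5\right)\right) - 7} \left(-8\right)} = - \frac{6869}{-13 + \sqrt{\left(2 + 0\right) - 7} \left(-8\right)} = - \frac{6869}{-13 + \sqrt{2 - 7} \left(-8\right)} = - \frac{6869}{-13 + \sqrt{-5} \left(-8\right)} = - \frac{6869}{-13 + i \sqrt{5} \left(-8\right)} = - \frac{6869}{-13 - 8 i \sqrt{5}}$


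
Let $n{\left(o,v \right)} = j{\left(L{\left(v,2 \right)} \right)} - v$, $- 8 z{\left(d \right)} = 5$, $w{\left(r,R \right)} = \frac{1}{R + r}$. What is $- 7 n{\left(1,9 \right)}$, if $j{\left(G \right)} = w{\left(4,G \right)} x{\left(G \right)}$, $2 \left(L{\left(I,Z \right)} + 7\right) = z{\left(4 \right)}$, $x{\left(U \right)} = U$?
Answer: $\frac{2520}{53} \approx 47.547$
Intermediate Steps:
$z{\left(d \right)} = - \frac{5}{8}$ ($z{\left(d \right)} = \left(- \frac{1}{8}\right) 5 = - \frac{5}{8}$)
$L{\left(I,Z \right)} = - \frac{117}{16}$ ($L{\left(I,Z \right)} = -7 + \frac{1}{2} \left(- \frac{5}{8}\right) = -7 - \frac{5}{16} = - \frac{117}{16}$)
$j{\left(G \right)} = \frac{G}{4 + G}$ ($j{\left(G \right)} = \frac{G}{G + 4} = \frac{G}{4 + G}$)
$n{\left(o,v \right)} = \frac{117}{53} - v$ ($n{\left(o,v \right)} = - \frac{117}{16 \left(4 - \frac{117}{16}\right)} - v = - \frac{117}{16 \left(- \frac{53}{16}\right)} - v = \left(- \frac{117}{16}\right) \left(- \frac{16}{53}\right) - v = \frac{117}{53} - v$)
$- 7 n{\left(1,9 \right)} = - 7 \left(\frac{117}{53} - 9\right) = \left(-7\right) \left(- \frac{360}{53}\right) = \frac{2520}{53}$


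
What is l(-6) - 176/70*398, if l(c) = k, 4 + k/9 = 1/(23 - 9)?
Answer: -72523/70 ≈ -1036.0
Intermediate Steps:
k = -495/14 (k = -36 + 9/(23 - 9) = -36 + 9/14 = -495/14 ≈ -35.357)
l(c) = -495/14
l(-6) - 176/70*398 = -495/14 - 176/70*398 = -495/14 - 176*1/70*398 = -495/14 - 88/35*398 = -495/14 - 35024/35 = -72523/70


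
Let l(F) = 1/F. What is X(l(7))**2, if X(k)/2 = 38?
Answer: 5776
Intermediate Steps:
l(F) = 1/F
X(k) = 76 (X(k) = 2*38 = 76)
X(l(7))**2 = 76**2 = 5776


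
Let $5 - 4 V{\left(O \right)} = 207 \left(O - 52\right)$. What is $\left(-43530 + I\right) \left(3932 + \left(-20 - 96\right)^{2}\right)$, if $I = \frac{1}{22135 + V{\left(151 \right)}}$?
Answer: $- \frac{4292377852644}{5671} \approx -7.569 \cdot 10^{8}$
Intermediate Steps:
$V{\left(O \right)} = \frac{10769}{4} - \frac{207 O}{4}$ ($V{\left(O \right)} = \frac{5}{4} - \frac{207 \left(O - 52\right)}{4} = \frac{5}{4} - \frac{207 \left(-52 + O\right)}{4} = \frac{5}{4} - \frac{-10764 + 207 O}{4} = \frac{5}{4} - \left(-2691 + \frac{207 O}{4}\right) = \frac{10769}{4} - \frac{207 O}{4}$)
$I = \frac{1}{17013}$ ($I = \frac{1}{22135 + \left(\frac{10769}{4} - \frac{31257}{4}\right)} = \frac{1}{22135 - 5122} = \frac{1}{17013} \approx 5.8779 \cdot 10^{-5}$)
$\left(-43530 + I\right) \left(3932 + \left(-20 - 96\right)^{2}\right) = \left(-43530 + \frac{1}{17013}\right) \left(3932 + \left(-20 - 96\right)^{2}\right) = - \frac{740575889 \left(3932 + \left(-116\right)^{2}\right)}{17013} = - \frac{740575889 \left(3932 + 13456\right)}{17013} = \left(- \frac{740575889}{17013}\right) 17388 = - \frac{4292377852644}{5671}$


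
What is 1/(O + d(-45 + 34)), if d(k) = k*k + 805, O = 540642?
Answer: 1/541568 ≈ 1.8465e-6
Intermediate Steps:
d(k) = 805 + k² (d(k) = k² + 805 = 805 + k²)
1/(O + d(-45 + 34)) = 1/(540642 + (805 + (-45 + 34)²)) = 1/(540642 + (805 + (-11)²)) = 1/(540642 + (805 + 121)) = 1/(540642 + 926) = 1/541568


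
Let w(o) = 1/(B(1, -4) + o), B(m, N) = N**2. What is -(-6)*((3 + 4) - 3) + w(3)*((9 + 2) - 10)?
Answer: 457/19 ≈ 24.053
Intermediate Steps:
w(o) = 1/(16 + o) (w(o) = 1/((-4)**2 + o) = 1/(16 + o))
-(-6)*((3 + 4) - 3) + w(3)*((9 + 2) - 10) = -(-6)*((3 + 4) - 3) + ((9 + 2) - 10)/(16 + 3) = -(-6)*(7 - 3) + (11 - 10)/19 = -(-6)*4 + (1/19)*1 = -3*(-8) + 1/19 = 24 + 1/19 = 457/19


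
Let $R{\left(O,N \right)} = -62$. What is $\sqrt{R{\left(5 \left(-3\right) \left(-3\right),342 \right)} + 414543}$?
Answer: $\sqrt{414481} \approx 643.8$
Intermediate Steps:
$\sqrt{R{\left(5 \left(-3\right) \left(-3\right),342 \right)} + 414543} = \sqrt{-62 + 414543} = \sqrt{414481}$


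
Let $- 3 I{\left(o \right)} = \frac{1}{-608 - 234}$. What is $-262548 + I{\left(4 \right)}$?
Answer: $- \frac{663196247}{2526} \approx -2.6255 \cdot 10^{5}$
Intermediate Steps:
$I{\left(o \right)} = \frac{1}{2526}$ ($I{\left(o \right)} = - \frac{1}{3 \left(-608 - 234\right)} = - \frac{1}{3 \left(-842\right)} = \left(- \frac{1}{3}\right) \left(- \frac{1}{842}\right) = \frac{1}{2526}$)
$-262548 + I{\left(4 \right)} = -262548 + \frac{1}{2526} = - \frac{663196247}{2526}$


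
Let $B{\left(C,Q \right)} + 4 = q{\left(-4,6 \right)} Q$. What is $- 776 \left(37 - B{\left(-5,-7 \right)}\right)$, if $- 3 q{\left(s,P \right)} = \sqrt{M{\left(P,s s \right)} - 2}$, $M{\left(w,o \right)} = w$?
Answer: $- \frac{84584}{3} \approx -28195.0$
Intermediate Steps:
$q{\left(s,P \right)} = - \frac{\sqrt{-2 + P}}{3}$ ($q{\left(s,P \right)} = - \frac{\sqrt{P - 2}}{3} = - \frac{\sqrt{-2 + P}}{3}$)
$B{\left(C,Q \right)} = -4 - \frac{2 Q}{3}$ ($B{\left(C,Q \right)} = -4 + - \frac{\sqrt{-2 + 6}}{3} Q = -4 + - \frac{\sqrt{4}}{3} Q = -4 + \left(- \frac{1}{3}\right) 2 Q = -4 - \frac{2 Q}{3}$)
$- 776 \left(37 - B{\left(-5,-7 \right)}\right) = - 776 \left(37 - \left(-4 - - \frac{14}{3}\right)\right) = - 776 \left(37 - \left(-4 + \frac{14}{3}\right)\right) = - 776 \left(37 - \frac{2}{3}\right) = \left(-776\right) \frac{109}{3} = - \frac{84584}{3}$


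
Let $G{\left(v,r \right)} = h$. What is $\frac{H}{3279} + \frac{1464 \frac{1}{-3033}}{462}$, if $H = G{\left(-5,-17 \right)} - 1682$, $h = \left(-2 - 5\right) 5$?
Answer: $- \frac{133929991}{255260313} \approx -0.52468$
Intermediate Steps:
$h = -35$ ($h = \left(-7\right) 5 = -35$)
$G{\left(v,r \right)} = -35$
$H = -1717$ ($H = -35 - 1682 = -1717$)
$\frac{H}{3279} + \frac{1464 \frac{1}{-3033}}{462} = - \frac{1717}{3279} + \frac{1464 \frac{1}{-3033}}{462} = \left(-1717\right) \frac{1}{3279} + 1464 \left(- \frac{1}{3033}\right) \frac{1}{462} = - \frac{1717}{3279} - \frac{244}{233541} = - \frac{133929991}{255260313}$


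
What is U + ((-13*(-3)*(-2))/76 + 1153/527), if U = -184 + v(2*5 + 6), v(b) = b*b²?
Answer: 78364973/20026 ≈ 3913.2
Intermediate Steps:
v(b) = b³
U = 3912 (U = -184 + (2*5 + 6)³ = -184 + (10 + 6)³ = -184 + 16³ = -184 + 4096 = 3912)
U + ((-13*(-3)*(-2))/76 + 1153/527) = 3912 + ((-13*(-3)*(-2))/76 + 1153/527) = 3912 + ((39*(-2))*(1/76) + 1153*(1/527)) = 3912 + (-78*1/76 + 1153/527) = 3912 + (-39/38 + 1153/527) = 3912 + 23261/20026 = 78364973/20026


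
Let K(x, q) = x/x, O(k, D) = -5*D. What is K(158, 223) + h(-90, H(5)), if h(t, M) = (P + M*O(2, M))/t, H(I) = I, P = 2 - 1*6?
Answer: 73/30 ≈ 2.4333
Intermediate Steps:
P = -4 (P = 2 - 6 = -4)
K(x, q) = 1
h(t, M) = (-4 - 5*M²)/t (h(t, M) = (-4 + M*(-5*M))/t = (-4 - 5*M²)/t)
K(158, 223) + h(-90, H(5)) = 1 + (-4 - 5*5²)/(-90) = 1 - (-4 - 5*25)/90 = 1 - (-4 - 125)/90 = 1 - 1/90*(-129) = 1 + 43/30 = 73/30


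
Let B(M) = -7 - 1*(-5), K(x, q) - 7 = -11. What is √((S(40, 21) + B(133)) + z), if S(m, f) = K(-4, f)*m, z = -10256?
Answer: I*√10418 ≈ 102.07*I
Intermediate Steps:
K(x, q) = -4 (K(x, q) = 7 - 11 = -4)
S(m, f) = -4*m
B(M) = -2 (B(M) = -7 + 5 = -2)
√((S(40, 21) + B(133)) + z) = √((-4*40 - 2) - 10256) = √((-160 - 2) - 10256) = √(-162 - 10256) = √(-10418) = I*√10418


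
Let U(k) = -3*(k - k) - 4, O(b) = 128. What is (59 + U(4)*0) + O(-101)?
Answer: 187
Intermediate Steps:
U(k) = -4 (U(k) = -3*0 - 4 = 0 - 4 = -4)
(59 + U(4)*0) + O(-101) = (59 - 4*0) + 128 = (59 + 0) + 128 = 59 + 128 = 187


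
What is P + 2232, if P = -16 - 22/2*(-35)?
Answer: 2601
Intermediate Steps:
P = 369 (P = -16 - 22*½*(-35) = -16 - 11*(-35) = -16 + 385 = 369)
P + 2232 = 369 + 2232 = 2601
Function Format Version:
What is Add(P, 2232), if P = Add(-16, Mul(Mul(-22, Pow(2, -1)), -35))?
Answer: 2601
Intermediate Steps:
P = 369 (P = Add(-16, Mul(Mul(-22, Rational(1, 2)), -35)) = Add(-16, Mul(-11, -35)) = Add(-16, 385) = 369)
Add(P, 2232) = Add(369, 2232) = 2601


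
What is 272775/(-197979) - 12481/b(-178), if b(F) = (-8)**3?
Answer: 777105033/33788416 ≈ 22.999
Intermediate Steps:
b(F) = -512
272775/(-197979) - 12481/b(-178) = 272775/(-197979) - 12481/(-512) = 272775*(-1/197979) - 12481*(-1/512) = -90925/65993 + 12481/512 = 777105033/33788416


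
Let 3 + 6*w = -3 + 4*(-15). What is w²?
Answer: 121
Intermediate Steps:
w = -11 (w = -½ + (-3 + 4*(-15))/6 = -½ + (-3 - 60)/6 = -½ + (⅙)*(-63) = -½ - 21/2 = -11)
w² = (-11)² = 121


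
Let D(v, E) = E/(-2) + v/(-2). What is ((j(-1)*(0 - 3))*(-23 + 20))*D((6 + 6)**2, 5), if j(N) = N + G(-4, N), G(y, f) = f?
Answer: 1341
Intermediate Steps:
j(N) = 2*N (j(N) = N + N = 2*N)
D(v, E) = -E/2 - v/2 (D(v, E) = E*(-1/2) + v*(-1/2) = -E/2 - v/2)
((j(-1)*(0 - 3))*(-23 + 20))*D((6 + 6)**2, 5) = (((2*(-1))*(0 - 3))*(-23 + 20))*(-1/2*5 - (6 + 6)**2/2) = (-2*(-3)*(-3))*(-5/2 - 1/2*12**2) = (6*(-3))*(-5/2 - 1/2*144) = -18*(-5/2 - 72) = -18*(-149/2) = 1341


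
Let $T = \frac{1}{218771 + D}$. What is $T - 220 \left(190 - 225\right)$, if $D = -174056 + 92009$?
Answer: $\frac{1052774801}{136724} \approx 7700.0$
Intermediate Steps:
$D = -82047$
$T = \frac{1}{136724}$ ($T = \frac{1}{218771 - 82047} = \frac{1}{136724} \approx 7.314 \cdot 10^{-6}$)
$T - 220 \left(190 - 225\right) = \frac{1}{136724} - 220 \left(190 - 225\right) = \frac{1}{136724} - 220 \left(-35\right) = \frac{1}{136724} - -7700 = \frac{1}{136724} + 7700 = \frac{1052774801}{136724}$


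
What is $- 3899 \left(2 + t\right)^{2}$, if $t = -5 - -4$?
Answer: $-3899$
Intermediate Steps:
$t = -1$ ($t = -5 + 4 = -1$)
$- 3899 \left(2 + t\right)^{2} = - 3899 \left(2 - 1\right)^{2} = - 3899 \cdot 1^{2} = \left(-3899\right) 1 = -3899$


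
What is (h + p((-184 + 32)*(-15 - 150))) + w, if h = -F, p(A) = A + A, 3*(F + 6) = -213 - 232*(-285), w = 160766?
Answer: 188963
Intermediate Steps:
F = 21963 (F = -6 + (-213 - 232*(-285))/3 = -6 + (-213 + 66120)/3 = -6 + (⅓)*65907 = -6 + 21969 = 21963)
p(A) = 2*A
h = -21963 (h = -1*21963 = -21963)
(h + p((-184 + 32)*(-15 - 150))) + w = (-21963 + 2*((-184 + 32)*(-15 - 150))) + 160766 = (-21963 + 2*(-152*(-165))) + 160766 = (-21963 + 2*25080) + 160766 = (-21963 + 50160) + 160766 = 28197 + 160766 = 188963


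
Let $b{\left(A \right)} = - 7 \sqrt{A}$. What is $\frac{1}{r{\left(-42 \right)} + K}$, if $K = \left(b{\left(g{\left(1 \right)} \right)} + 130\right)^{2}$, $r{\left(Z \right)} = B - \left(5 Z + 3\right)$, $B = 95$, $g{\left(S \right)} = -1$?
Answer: $\frac{17153}{297537809} + \frac{1820 i}{297537809} \approx 5.765 \cdot 10^{-5} + 6.1169 \cdot 10^{-6} i$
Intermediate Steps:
$r{\left(Z \right)} = 92 - 5 Z$ ($r{\left(Z \right)} = 95 - \left(5 Z + 3\right) = 95 - \left(3 + 5 Z\right) = 92 - 5 Z$)
$K = \left(130 - 7 i\right)^{2}$ ($K = \left(- 7 \sqrt{-1} + 130\right)^{2} = \left(- 7 i + 130\right)^{2} = \left(130 - 7 i\right)^{2} \approx 16851.0 - 1820.0 i$)
$\frac{1}{r{\left(-42 \right)} + K} = \frac{1}{\left(92 - -210\right) + \left(16851 - 1820 i\right)} = \frac{1}{\left(92 + 210\right) + \left(16851 - 1820 i\right)} = \frac{1}{302 + \left(16851 - 1820 i\right)} = \frac{1}{17153 - 1820 i} = \frac{17153 + 1820 i}{297537809}$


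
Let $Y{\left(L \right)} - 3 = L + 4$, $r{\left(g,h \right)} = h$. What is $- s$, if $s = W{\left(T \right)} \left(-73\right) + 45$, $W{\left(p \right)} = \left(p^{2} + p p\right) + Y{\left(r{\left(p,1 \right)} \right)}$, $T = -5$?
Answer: $4189$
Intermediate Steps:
$Y{\left(L \right)} = 7 + L$ ($Y{\left(L \right)} = 3 + \left(L + 4\right) = 3 + \left(4 + L\right) = 7 + L$)
$W{\left(p \right)} = 8 + 2 p^{2}$ ($W{\left(p \right)} = \left(p^{2} + p p\right) + \left(7 + 1\right) = \left(p^{2} + p^{2}\right) + 8 = 2 p^{2} + 8 = 8 + 2 p^{2}$)
$s = -4189$ ($s = \left(8 + 2 \left(-5\right)^{2}\right) \left(-73\right) + 45 = \left(8 + 2 \cdot 25\right) \left(-73\right) + 45 = \left(8 + 50\right) \left(-73\right) + 45 = 58 \left(-73\right) + 45 = -4234 + 45 = -4189$)
$- s = \left(-1\right) \left(-4189\right) = 4189$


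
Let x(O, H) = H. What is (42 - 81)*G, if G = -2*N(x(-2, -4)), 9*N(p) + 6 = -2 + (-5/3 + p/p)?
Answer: -676/9 ≈ -75.111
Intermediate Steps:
N(p) = -26/27 (N(p) = -2/3 + (-2 + (-5/3 + p/p))/9 = -2/3 + (-2 + (-5*1/3 + 1))/9 = -2/3 + (-2 + (-5/3 + 1))/9 = -2/3 + (-2 - 2/3)/9 = -2/3 + (1/9)*(-8/3) = -2/3 - 8/27 = -26/27)
G = 52/27 (G = -2*(-26/27) = 52/27 ≈ 1.9259)
(42 - 81)*G = (42 - 81)*(52/27) = -39*52/27 = -676/9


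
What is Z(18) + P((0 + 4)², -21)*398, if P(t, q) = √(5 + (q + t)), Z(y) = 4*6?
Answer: 24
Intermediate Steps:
Z(y) = 24
P(t, q) = √(5 + q + t)
Z(18) + P((0 + 4)², -21)*398 = 24 + √(5 - 21 + (0 + 4)²)*398 = 24 + √(5 - 21 + 4²)*398 = 24 + √(5 - 21 + 16)*398 = 24 + √0*398 = 24 + 0*398 = 24 + 0 = 24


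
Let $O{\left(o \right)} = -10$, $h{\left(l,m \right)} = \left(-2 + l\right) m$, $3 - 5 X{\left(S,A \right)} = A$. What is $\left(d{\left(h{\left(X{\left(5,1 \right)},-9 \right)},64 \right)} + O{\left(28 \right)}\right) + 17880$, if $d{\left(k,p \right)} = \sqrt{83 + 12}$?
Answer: $17870 + \sqrt{95} \approx 17880.0$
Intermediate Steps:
$X{\left(S,A \right)} = \frac{3}{5} - \frac{A}{5}$
$h{\left(l,m \right)} = m \left(-2 + l\right)$
$d{\left(k,p \right)} = \sqrt{95}$
$\left(d{\left(h{\left(X{\left(5,1 \right)},-9 \right)},64 \right)} + O{\left(28 \right)}\right) + 17880 = \left(\sqrt{95} - 10\right) + 17880 = \left(-10 + \sqrt{95}\right) + 17880 = 17870 + \sqrt{95}$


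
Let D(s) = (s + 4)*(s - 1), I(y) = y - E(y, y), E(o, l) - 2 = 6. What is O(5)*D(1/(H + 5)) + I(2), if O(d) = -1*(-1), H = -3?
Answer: -33/4 ≈ -8.2500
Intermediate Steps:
O(d) = 1
E(o, l) = 8 (E(o, l) = 2 + 6 = 8)
I(y) = -8 + y (I(y) = y - 1*8 = y - 8 = -8 + y)
D(s) = (-1 + s)*(4 + s) (D(s) = (4 + s)*(-1 + s) = (-1 + s)*(4 + s))
O(5)*D(1/(H + 5)) + I(2) = 1*(-4 + (1/(-3 + 5))² + 3/(-3 + 5)) + (-8 + 2) = 1*(-4 + (1/2)² + 3/2) - 6 = 1*(-4 + (½)² + 3*(½)) - 6 = 1*(-4 + ¼ + 3/2) - 6 = 1*(-9/4) - 6 = -9/4 - 6 = -33/4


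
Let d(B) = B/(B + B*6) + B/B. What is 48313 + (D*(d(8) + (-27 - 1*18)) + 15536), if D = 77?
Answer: 60472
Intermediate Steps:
d(B) = 8/7 (d(B) = B/(B + 6*B) + 1 = B/((7*B)) + 1 = B*(1/(7*B)) + 1 = ⅐ + 1 = 8/7)
48313 + (D*(d(8) + (-27 - 1*18)) + 15536) = 48313 + (77*(8/7 + (-27 - 1*18)) + 15536) = 48313 + (77*(8/7 + (-27 - 18)) + 15536) = 48313 + (77*(8/7 - 45) + 15536) = 48313 + (77*(-307/7) + 15536) = 48313 + (-3377 + 15536) = 48313 + 12159 = 60472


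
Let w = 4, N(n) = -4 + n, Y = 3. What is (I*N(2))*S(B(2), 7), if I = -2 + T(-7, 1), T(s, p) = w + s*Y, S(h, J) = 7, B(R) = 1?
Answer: 266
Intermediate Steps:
T(s, p) = 4 + 3*s (T(s, p) = 4 + s*3 = 4 + 3*s)
I = -19 (I = -2 + (4 + 3*(-7)) = -2 + (4 - 21) = -2 - 17 = -19)
(I*N(2))*S(B(2), 7) = -19*(-4 + 2)*7 = -19*(-2)*7 = 38*7 = 266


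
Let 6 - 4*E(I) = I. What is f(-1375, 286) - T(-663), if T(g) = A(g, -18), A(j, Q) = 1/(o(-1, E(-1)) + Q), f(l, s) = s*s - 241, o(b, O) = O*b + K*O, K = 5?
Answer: 897106/11 ≈ 81555.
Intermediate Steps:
E(I) = 3/2 - I/4
o(b, O) = 5*O + O*b (o(b, O) = O*b + 5*O = 5*O + O*b)
f(l, s) = -241 + s² (f(l, s) = s² - 241 = -241 + s²)
A(j, Q) = 1/(7 + Q) (A(j, Q) = 1/((3/2 - ¼*(-1))*(5 - 1) + Q) = 1/((3/2 + ¼)*4 + Q) = 1/((7/4)*4 + Q) = 1/(7 + Q))
T(g) = -1/11 (T(g) = 1/(7 - 18) = 1/(-11) = -1/11)
f(-1375, 286) - T(-663) = (-241 + 286²) - 1*(-1/11) = (-241 + 81796) + 1/11 = 81555 + 1/11 = 897106/11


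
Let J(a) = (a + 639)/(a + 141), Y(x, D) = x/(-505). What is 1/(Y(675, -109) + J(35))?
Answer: 8888/22157 ≈ 0.40114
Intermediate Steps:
Y(x, D) = -x/505 (Y(x, D) = x*(-1/505) = -x/505)
J(a) = (639 + a)/(141 + a)
1/(Y(675, -109) + J(35)) = 1/(-1/505*675 + (639 + 35)/(141 + 35)) = 1/(-135/101 + 674/176) = 1/(-135/101 + (1/176)*674) = 1/(-135/101 + 337/88) = 1/(22157/8888) = 8888/22157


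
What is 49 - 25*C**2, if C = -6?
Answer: -851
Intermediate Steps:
49 - 25*C**2 = 49 - 25*(-6)**2 = 49 - 25*36 = 49 - 900 = -851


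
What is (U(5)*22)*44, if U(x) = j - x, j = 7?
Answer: 1936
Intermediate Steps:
U(x) = 7 - x
(U(5)*22)*44 = ((7 - 1*5)*22)*44 = ((7 - 5)*22)*44 = (2*22)*44 = 44*44 = 1936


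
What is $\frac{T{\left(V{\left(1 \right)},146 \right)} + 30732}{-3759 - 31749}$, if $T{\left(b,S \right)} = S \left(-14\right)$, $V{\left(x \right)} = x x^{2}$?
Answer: $- \frac{652}{807} \approx -0.80793$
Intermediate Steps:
$V{\left(x \right)} = x^{3}$
$T{\left(b,S \right)} = - 14 S$
$\frac{T{\left(V{\left(1 \right)},146 \right)} + 30732}{-3759 - 31749} = \frac{\left(-14\right) 146 + 30732}{-3759 - 31749} = \frac{-2044 + 30732}{-35508} = 28688 \left(- \frac{1}{35508}\right) = - \frac{652}{807}$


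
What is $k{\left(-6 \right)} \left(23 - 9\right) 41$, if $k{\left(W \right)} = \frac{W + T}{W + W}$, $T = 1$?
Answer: $\frac{1435}{6} \approx 239.17$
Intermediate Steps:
$k{\left(W \right)} = \frac{1 + W}{2 W}$ ($k{\left(W \right)} = \frac{W + 1}{W + W} = \frac{1 + W}{2 W}$)
$k{\left(-6 \right)} \left(23 - 9\right) 41 = \frac{1 - 6}{2 \left(-6\right)} \left(23 - 9\right) 41 = \frac{1}{2} \left(- \frac{1}{6}\right) \left(-5\right) 14 \cdot 41 = \frac{5}{12} \cdot 14 \cdot 41 = \frac{35}{6} \cdot 41 = \frac{1435}{6}$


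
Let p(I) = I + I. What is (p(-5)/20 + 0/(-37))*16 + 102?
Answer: 94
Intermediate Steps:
p(I) = 2*I
(p(-5)/20 + 0/(-37))*16 + 102 = ((2*(-5))/20 + 0/(-37))*16 + 102 = (-10*1/20 + 0*(-1/37))*16 + 102 = (-½ + 0)*16 + 102 = -½*16 + 102 = -8 + 102 = 94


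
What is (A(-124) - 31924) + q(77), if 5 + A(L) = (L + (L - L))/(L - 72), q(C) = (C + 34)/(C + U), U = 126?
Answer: -45369433/1421 ≈ -31928.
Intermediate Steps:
q(C) = (34 + C)/(126 + C) (q(C) = (C + 34)/(C + 126) = (34 + C)/(126 + C))
A(L) = -5 + L/(-72 + L) (A(L) = -5 + (L + (L - L))/(L - 72) = -5 + (L + 0)/(-72 + L) = -5 + L/(-72 + L))
(A(-124) - 31924) + q(77) = (4*(90 - 1*(-124))/(-72 - 124) - 31924) + (34 + 77)/(126 + 77) = (4*(90 + 124)/(-196) - 31924) + 111/203 = (4*(-1/196)*214 - 31924) + (1/203)*111 = (-214/49 - 31924) + 111/203 = -1564490/49 + 111/203 = -45369433/1421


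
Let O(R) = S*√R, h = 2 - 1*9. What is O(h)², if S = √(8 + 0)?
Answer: -56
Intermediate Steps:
S = 2*√2 (S = √8 = 2*√2 ≈ 2.8284)
h = -7 (h = 2 - 9 = -7)
O(R) = 2*√2*√R (O(R) = (2*√2)*√R = 2*√2*√R)
O(h)² = (2*√2*√(-7))² = (2*√2*(I*√7))² = (2*I*√14)² = -56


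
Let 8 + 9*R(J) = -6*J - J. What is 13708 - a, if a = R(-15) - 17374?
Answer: 279641/9 ≈ 31071.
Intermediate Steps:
R(J) = -8/9 - 7*J/9 (R(J) = -8/9 + (-6*J - J)/9 = -8/9 + (-7*J)/9 = -8/9 - 7*J/9)
a = -156269/9 (a = (-8/9 - 7/9*(-15)) - 17374 = (-8/9 + 35/3) - 17374 = 97/9 - 17374 = -156269/9 ≈ -17363.)
13708 - a = 13708 - 1*(-156269/9) = 13708 + 156269/9 = 279641/9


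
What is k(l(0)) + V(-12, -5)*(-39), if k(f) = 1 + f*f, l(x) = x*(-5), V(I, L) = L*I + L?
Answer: -2144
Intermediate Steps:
V(I, L) = L + I*L (V(I, L) = I*L + L = L + I*L)
l(x) = -5*x
k(f) = 1 + f²
k(l(0)) + V(-12, -5)*(-39) = (1 + (-5*0)²) - 5*(1 - 12)*(-39) = (1 + 0²) - 5*(-11)*(-39) = (1 + 0) + 55*(-39) = 1 - 2145 = -2144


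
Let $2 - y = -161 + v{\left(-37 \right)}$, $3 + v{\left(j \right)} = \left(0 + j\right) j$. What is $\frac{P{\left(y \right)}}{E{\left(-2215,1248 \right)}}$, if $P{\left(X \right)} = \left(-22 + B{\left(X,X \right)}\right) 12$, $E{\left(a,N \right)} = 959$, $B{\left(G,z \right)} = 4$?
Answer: $- \frac{216}{959} \approx -0.22523$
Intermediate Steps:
$v{\left(j \right)} = -3 + j^{2}$ ($v{\left(j \right)} = -3 + \left(0 + j\right) j = -3 + j j = -3 + j^{2}$)
$y = -1203$ ($y = 2 - \left(-161 - \left(3 - \left(-37\right)^{2}\right)\right) = 2 - \left(-161 + \left(-3 + 1369\right)\right) = 2 - \left(-161 + 1366\right) = 2 - 1205 = -1203$)
$P{\left(X \right)} = -216$ ($P{\left(X \right)} = \left(-22 + 4\right) 12 = \left(-18\right) 12 = -216$)
$\frac{P{\left(y \right)}}{E{\left(-2215,1248 \right)}} = - \frac{216}{959}$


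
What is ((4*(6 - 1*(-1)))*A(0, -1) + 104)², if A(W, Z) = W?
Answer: 10816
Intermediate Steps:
((4*(6 - 1*(-1)))*A(0, -1) + 104)² = ((4*(6 - 1*(-1)))*0 + 104)² = ((4*(6 + 1))*0 + 104)² = ((4*7)*0 + 104)² = (28*0 + 104)² = (0 + 104)² = 104² = 10816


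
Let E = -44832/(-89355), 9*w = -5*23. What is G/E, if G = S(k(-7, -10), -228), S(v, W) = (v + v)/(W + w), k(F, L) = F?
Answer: 1876455/16191824 ≈ 0.11589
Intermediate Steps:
w = -115/9 (w = (-5*23)/9 = (⅑)*(-115) = -115/9 ≈ -12.778)
E = 14944/29785 (E = -44832*(-1/89355) = 14944/29785 ≈ 0.50173)
S(v, W) = 2*v/(-115/9 + W) (S(v, W) = (v + v)/(W - 115/9) = (2*v)/(-115/9 + W) = 2*v/(-115/9 + W))
G = 126/2167 (G = 18*(-7)/(-115 + 9*(-228)) = 18*(-7)/(-115 - 2052) = 18*(-7)/(-2167) = 18*(-7)*(-1/2167) = 126/2167 ≈ 0.058145)
G/E = 126/(2167*(14944/29785)) = (126/2167)*(29785/14944) = 1876455/16191824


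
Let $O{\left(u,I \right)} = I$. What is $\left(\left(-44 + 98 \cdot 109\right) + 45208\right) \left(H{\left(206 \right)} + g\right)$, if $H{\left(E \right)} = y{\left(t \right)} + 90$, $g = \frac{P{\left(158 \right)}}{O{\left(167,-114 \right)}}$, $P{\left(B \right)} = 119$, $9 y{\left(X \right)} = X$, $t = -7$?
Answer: $\frac{842073911}{171} \approx 4.9244 \cdot 10^{6}$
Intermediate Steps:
$y{\left(X \right)} = \frac{X}{9}$
$g = - \frac{119}{114}$ ($g = \frac{119}{-114} = 119 \left(- \frac{1}{114}\right) = - \frac{119}{114} \approx -1.0439$)
$H{\left(E \right)} = \frac{803}{9}$ ($H{\left(E \right)} = \frac{1}{9} \left(-7\right) + 90 = - \frac{7}{9} + 90 = \frac{803}{9}$)
$\left(\left(-44 + 98 \cdot 109\right) + 45208\right) \left(H{\left(206 \right)} + g\right) = \left(\left(-44 + 98 \cdot 109\right) + 45208\right) \left(\frac{803}{9} - \frac{119}{114}\right) = \left(\left(-44 + 10682\right) + 45208\right) \frac{30157}{342} = \left(10638 + 45208\right) \frac{30157}{342} = 55846 \cdot \frac{30157}{342} = \frac{842073911}{171}$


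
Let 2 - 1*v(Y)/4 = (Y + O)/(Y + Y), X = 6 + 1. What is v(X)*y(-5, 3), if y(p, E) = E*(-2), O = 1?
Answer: -240/7 ≈ -34.286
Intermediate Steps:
X = 7
y(p, E) = -2*E
v(Y) = 8 - 2*(1 + Y)/Y (v(Y) = 8 - 4*(Y + 1)/(Y + Y) = 8 - 4*(1 + Y)/(2*Y) = 8 - 4*(1 + Y)*1/(2*Y) = 8 - 2*(1 + Y)/Y)
v(X)*y(-5, 3) = (6 - 2/7)*(-2*3) = (6 - 2*⅐)*(-6) = (6 - 2/7)*(-6) = (40/7)*(-6) = -240/7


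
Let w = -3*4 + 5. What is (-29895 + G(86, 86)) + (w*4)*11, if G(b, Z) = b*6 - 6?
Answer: -29693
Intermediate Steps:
G(b, Z) = -6 + 6*b (G(b, Z) = 6*b - 6 = -6 + 6*b)
w = -7 (w = -12 + 5 = -7)
(-29895 + G(86, 86)) + (w*4)*11 = (-29895 + (-6 + 6*86)) - 7*4*11 = (-29895 + (-6 + 516)) - 28*11 = (-29895 + 510) - 308 = -29385 - 308 = -29693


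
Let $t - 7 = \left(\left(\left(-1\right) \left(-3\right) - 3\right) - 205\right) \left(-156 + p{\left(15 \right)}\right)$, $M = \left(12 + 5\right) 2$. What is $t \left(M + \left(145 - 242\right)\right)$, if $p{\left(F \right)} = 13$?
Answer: $-1847286$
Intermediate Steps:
$M = 34$ ($M = 17 \cdot 2 = 34$)
$t = 29322$ ($t = 7 + \left(\left(\left(-1\right) \left(-3\right) - 3\right) - 205\right) \left(-156 + 13\right) = 7 + \left(\left(3 - 3\right) - 205\right) \left(-143\right) = 7 + \left(0 - 205\right) \left(-143\right) = 7 - -29315 = 7 + 29315 = 29322$)
$t \left(M + \left(145 - 242\right)\right) = 29322 \left(34 + \left(145 - 242\right)\right) = 29322 \left(34 - 97\right) = 29322 \left(-63\right) = -1847286$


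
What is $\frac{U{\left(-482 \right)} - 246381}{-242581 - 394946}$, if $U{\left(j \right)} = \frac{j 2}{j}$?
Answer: $\frac{246379}{637527} \approx 0.38646$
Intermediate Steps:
$U{\left(j \right)} = 2$ ($U{\left(j \right)} = \frac{2 j}{j} = 2$)
$\frac{U{\left(-482 \right)} - 246381}{-242581 - 394946} = \frac{2 - 246381}{-242581 - 394946} = - \frac{246379}{-637527} = \left(-246379\right) \left(- \frac{1}{637527}\right) = \frac{246379}{637527}$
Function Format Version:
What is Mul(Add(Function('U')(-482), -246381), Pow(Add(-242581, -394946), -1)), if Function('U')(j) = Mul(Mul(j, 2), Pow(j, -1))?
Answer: Rational(246379, 637527) ≈ 0.38646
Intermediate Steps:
Function('U')(j) = 2 (Function('U')(j) = Mul(Mul(2, j), Pow(j, -1)) = 2)
Mul(Add(Function('U')(-482), -246381), Pow(Add(-242581, -394946), -1)) = Mul(Add(2, -246381), Pow(Add(-242581, -394946), -1)) = Mul(-246379, Pow(-637527, -1)) = Mul(-246379, Rational(-1, 637527)) = Rational(246379, 637527)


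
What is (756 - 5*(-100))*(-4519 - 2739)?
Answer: -9116048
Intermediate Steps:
(756 - 5*(-100))*(-4519 - 2739) = (756 + 500)*(-7258) = 1256*(-7258) = -9116048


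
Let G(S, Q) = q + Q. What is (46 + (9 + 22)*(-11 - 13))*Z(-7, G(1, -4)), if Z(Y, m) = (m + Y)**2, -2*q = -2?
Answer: -69800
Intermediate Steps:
q = 1 (q = -1/2*(-2) = 1)
G(S, Q) = 1 + Q
Z(Y, m) = (Y + m)**2
(46 + (9 + 22)*(-11 - 13))*Z(-7, G(1, -4)) = (46 + (9 + 22)*(-11 - 13))*(-7 + (1 - 4))**2 = (46 + 31*(-24))*(-7 - 3)**2 = (46 - 744)*(-10)**2 = -698*100 = -69800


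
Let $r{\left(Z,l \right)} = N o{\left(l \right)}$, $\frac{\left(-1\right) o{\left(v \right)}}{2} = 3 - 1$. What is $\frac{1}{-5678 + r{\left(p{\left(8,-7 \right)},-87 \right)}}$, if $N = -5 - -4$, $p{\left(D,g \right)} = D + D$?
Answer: $- \frac{1}{5674} \approx -0.00017624$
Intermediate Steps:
$p{\left(D,g \right)} = 2 D$
$o{\left(v \right)} = -4$ ($o{\left(v \right)} = - 2 \left(3 - 1\right) = \left(-2\right) 2 = -4$)
$N = -1$ ($N = -5 + 4 = -1$)
$r{\left(Z,l \right)} = 4$ ($r{\left(Z,l \right)} = \left(-1\right) \left(-4\right) = 4$)
$\frac{1}{-5678 + r{\left(p{\left(8,-7 \right)},-87 \right)}} = \frac{1}{-5678 + 4} = \frac{1}{-5674} = - \frac{1}{5674}$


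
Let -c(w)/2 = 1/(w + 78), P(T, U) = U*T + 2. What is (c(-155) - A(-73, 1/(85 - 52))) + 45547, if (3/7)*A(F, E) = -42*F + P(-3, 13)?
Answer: 8888732/231 ≈ 38479.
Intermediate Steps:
P(T, U) = 2 + T*U (P(T, U) = T*U + 2 = 2 + T*U)
c(w) = -2/(78 + w) (c(w) = -2/(w + 78) = -2/(78 + w))
A(F, E) = -259/3 - 98*F (A(F, E) = 7*(-42*F + (2 - 3*13))/3 = 7*(-42*F + (2 - 39))/3 = 7*(-42*F - 37)/3 = 7*(-37 - 42*F)/3 = -259/3 - 98*F)
(c(-155) - A(-73, 1/(85 - 52))) + 45547 = (-2/(78 - 155) - (-259/3 - 98*(-73))) + 45547 = (-2/(-77) - (-259/3 + 7154)) + 45547 = (-2*(-1/77) - 1*21203/3) + 45547 = (2/77 - 21203/3) + 45547 = -1632625/231 + 45547 = 8888732/231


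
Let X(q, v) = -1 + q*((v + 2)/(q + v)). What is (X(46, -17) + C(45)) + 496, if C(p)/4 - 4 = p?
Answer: 19349/29 ≈ 667.21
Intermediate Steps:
C(p) = 16 + 4*p
X(q, v) = -1 + q*(2 + v)/(q + v) (X(q, v) = -1 + q*((2 + v)/(q + v)) = -1 + q*(2 + v)/(q + v))
(X(46, -17) + C(45)) + 496 = ((46 - 1*(-17) + 46*(-17))/(46 - 17) + (16 + 4*45)) + 496 = ((46 + 17 - 782)/29 + (16 + 180)) + 496 = ((1/29)*(-719) + 196) + 496 = (-719/29 + 196) + 496 = 4965/29 + 496 = 19349/29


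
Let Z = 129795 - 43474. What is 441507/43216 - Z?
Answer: -3730006829/43216 ≈ -86311.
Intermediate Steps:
Z = 86321
441507/43216 - Z = 441507/43216 - 1*86321 = 441507*(1/43216) - 86321 = 441507/43216 - 86321 = -3730006829/43216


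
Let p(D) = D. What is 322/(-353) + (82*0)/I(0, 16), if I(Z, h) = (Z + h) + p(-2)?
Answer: -322/353 ≈ -0.91218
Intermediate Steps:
I(Z, h) = -2 + Z + h (I(Z, h) = (Z + h) - 2 = -2 + Z + h)
322/(-353) + (82*0)/I(0, 16) = 322/(-353) + (82*0)/(-2 + 0 + 16) = 322*(-1/353) + 0/14 = -322/353 + 0*(1/14) = -322/353 + 0 = -322/353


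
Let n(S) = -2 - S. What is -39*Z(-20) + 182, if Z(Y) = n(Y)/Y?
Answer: 2171/10 ≈ 217.10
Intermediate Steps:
Z(Y) = (-2 - Y)/Y
-39*Z(-20) + 182 = -39*(-2 - 1*(-20))/(-20) + 182 = -(-39)*(-2 + 20)/20 + 182 = -(-39)*18/20 + 182 = -39*(-9/10) + 182 = 351/10 + 182 = 2171/10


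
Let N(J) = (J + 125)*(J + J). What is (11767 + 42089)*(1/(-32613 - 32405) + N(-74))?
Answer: -13215073932720/32509 ≈ -4.0650e+8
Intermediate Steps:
N(J) = 2*J*(125 + J) (N(J) = (125 + J)*(2*J) = 2*J*(125 + J))
(11767 + 42089)*(1/(-32613 - 32405) + N(-74)) = (11767 + 42089)*(1/(-32613 - 32405) + 2*(-74)*(125 - 74)) = 53856*(1/(-65018) + 2*(-74)*51) = 53856*(-1/65018 - 7548) = 53856*(-490755865/65018) = -13215073932720/32509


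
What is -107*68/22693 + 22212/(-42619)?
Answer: -814152760/967152967 ≈ -0.84180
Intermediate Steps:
-107*68/22693 + 22212/(-42619) = -7276*1/22693 + 22212*(-1/42619) = -7276/22693 - 22212/42619 = -814152760/967152967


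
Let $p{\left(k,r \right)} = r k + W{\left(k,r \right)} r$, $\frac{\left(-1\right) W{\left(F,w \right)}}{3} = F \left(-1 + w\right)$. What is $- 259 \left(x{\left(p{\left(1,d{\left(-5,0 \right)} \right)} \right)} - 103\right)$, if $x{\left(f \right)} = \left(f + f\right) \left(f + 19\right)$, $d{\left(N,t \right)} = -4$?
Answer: $-1465163$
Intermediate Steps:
$W{\left(F,w \right)} = - 3 F \left(-1 + w\right)$
$p{\left(k,r \right)} = k r + 3 k r \left(1 - r\right)$ ($p{\left(k,r \right)} = r k + 3 k \left(1 - r\right) r = k r + 3 k r \left(1 - r\right)$)
$x{\left(f \right)} = 2 f \left(19 + f\right)$
$- 259 \left(x{\left(p{\left(1,d{\left(-5,0 \right)} \right)} \right)} - 103\right) = - 259 \left(2 \cdot 1 \left(-4\right) \left(4 - -12\right) \left(19 + 1 \left(-4\right) \left(4 - -12\right)\right) - 103\right) = - 259 \left(2 \cdot 1 \left(-4\right) \left(4 + 12\right) \left(19 + 1 \left(-4\right) \left(4 + 12\right)\right) - 103\right) = - 259 \left(2 \cdot 1 \left(-4\right) 16 \left(19 + 1 \left(-4\right) 16\right) - 103\right) = - 259 \left(2 \left(-64\right) \left(19 - 64\right) - 103\right) = - 259 \left(2 \left(-64\right) \left(-45\right) - 103\right) = - 259 \left(5760 - 103\right) = \left(-259\right) 5657 = -1465163$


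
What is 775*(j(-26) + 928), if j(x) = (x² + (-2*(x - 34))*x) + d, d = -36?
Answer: -1202800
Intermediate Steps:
j(x) = -36 + x² + x*(68 - 2*x) (j(x) = (x² + (-2*(x - 34))*x) - 36 = (x² + (-2*(-34 + x))*x) - 36 = (x² + (68 - 2*x)*x) - 36 = (x² + x*(68 - 2*x)) - 36 = -36 + x² + x*(68 - 2*x))
775*(j(-26) + 928) = 775*((-36 - 1*(-26)² + 68*(-26)) + 928) = 775*((-36 - 1*676 - 1768) + 928) = 775*((-36 - 676 - 1768) + 928) = 775*(-2480 + 928) = 775*(-1552) = -1202800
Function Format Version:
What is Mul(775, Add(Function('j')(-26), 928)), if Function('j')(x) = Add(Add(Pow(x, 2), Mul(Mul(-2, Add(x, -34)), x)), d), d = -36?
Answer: -1202800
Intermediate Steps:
Function('j')(x) = Add(-36, Pow(x, 2), Mul(x, Add(68, Mul(-2, x)))) (Function('j')(x) = Add(Add(Pow(x, 2), Mul(Mul(-2, Add(x, -34)), x)), -36) = Add(Add(Pow(x, 2), Mul(Mul(-2, Add(-34, x)), x)), -36) = Add(Add(Pow(x, 2), Mul(Add(68, Mul(-2, x)), x)), -36) = Add(Add(Pow(x, 2), Mul(x, Add(68, Mul(-2, x)))), -36) = Add(-36, Pow(x, 2), Mul(x, Add(68, Mul(-2, x)))))
Mul(775, Add(Function('j')(-26), 928)) = Mul(775, Add(Add(-36, Mul(-1, Pow(-26, 2)), Mul(68, -26)), 928)) = Mul(775, Add(Add(-36, Mul(-1, 676), -1768), 928)) = Mul(775, Add(Add(-36, -676, -1768), 928)) = Mul(775, Add(-2480, 928)) = Mul(775, -1552) = -1202800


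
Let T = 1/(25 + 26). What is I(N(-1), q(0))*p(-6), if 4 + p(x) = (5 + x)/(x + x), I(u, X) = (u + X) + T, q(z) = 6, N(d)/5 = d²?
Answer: -13207/306 ≈ -43.160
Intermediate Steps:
N(d) = 5*d²
T = 1/51 ≈ 0.019608
I(u, X) = 1/51 + X + u (I(u, X) = (u + X) + 1/51 = (X + u) + 1/51 = 1/51 + X + u)
p(x) = -4 + (5 + x)/(2*x) (p(x) = -4 + (5 + x)/(x + x) = -4 + (5 + x)/((2*x)) = -4 + (5 + x)*(1/(2*x)) = -4 + (5 + x)/(2*x))
I(N(-1), q(0))*p(-6) = (1/51 + 6 + 5*(-1)²)*((½)*(5 - 7*(-6))/(-6)) = (1/51 + 6 + 5*1)*((½)*(-⅙)*(5 + 42)) = (1/51 + 6 + 5)*((½)*(-⅙)*47) = (562/51)*(-47/12) = -13207/306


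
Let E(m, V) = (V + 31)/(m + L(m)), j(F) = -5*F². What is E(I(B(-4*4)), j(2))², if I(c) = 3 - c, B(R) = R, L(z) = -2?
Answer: 121/289 ≈ 0.41868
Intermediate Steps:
E(m, V) = (31 + V)/(-2 + m) (E(m, V) = (V + 31)/(m - 2) = (31 + V)/(-2 + m))
E(I(B(-4*4)), j(2))² = ((31 - 5*2²)/(-2 + (3 - (-4)*4)))² = ((31 - 5*4)/(-2 + (3 - 1*(-16))))² = ((31 - 20)/(-2 + (3 + 16)))² = (11/(-2 + 19))² = (11/17)² = 121/289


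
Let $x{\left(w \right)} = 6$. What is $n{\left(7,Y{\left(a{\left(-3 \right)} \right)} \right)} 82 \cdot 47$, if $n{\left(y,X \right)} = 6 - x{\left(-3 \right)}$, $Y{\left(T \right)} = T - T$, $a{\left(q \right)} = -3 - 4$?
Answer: $0$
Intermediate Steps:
$a{\left(q \right)} = -7$
$Y{\left(T \right)} = 0$
$n{\left(y,X \right)} = 0$ ($n{\left(y,X \right)} = 6 - 6 = 0$)
$n{\left(7,Y{\left(a{\left(-3 \right)} \right)} \right)} 82 \cdot 47 = 0 \cdot 82 \cdot 47 = 0 \cdot 47 = 0$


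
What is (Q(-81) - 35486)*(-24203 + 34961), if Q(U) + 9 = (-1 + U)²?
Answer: -309518418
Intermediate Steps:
Q(U) = -9 + (-1 + U)²
(Q(-81) - 35486)*(-24203 + 34961) = ((-9 + (-1 - 81)²) - 35486)*(-24203 + 34961) = ((-9 + (-82)²) - 35486)*10758 = ((-9 + 6724) - 35486)*10758 = (6715 - 35486)*10758 = -28771*10758 = -309518418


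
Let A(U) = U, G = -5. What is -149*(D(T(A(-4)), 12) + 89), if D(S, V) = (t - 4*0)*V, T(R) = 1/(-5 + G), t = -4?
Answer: -6109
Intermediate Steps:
T(R) = -⅒ (T(R) = 1/(-5 - 5) = 1/(-10) = -⅒)
D(S, V) = -4*V (D(S, V) = (-4 - 4*0)*V = (-4 + 0)*V = -4*V)
-149*(D(T(A(-4)), 12) + 89) = -149*(-4*12 + 89) = -149*(-48 + 89) = -149*41 = -6109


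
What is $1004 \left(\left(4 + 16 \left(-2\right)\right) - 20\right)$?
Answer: $-48192$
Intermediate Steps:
$1004 \left(\left(4 + 16 \left(-2\right)\right) - 20\right) = 1004 \left(\left(4 - 32\right) - 20\right) = 1004 \left(-28 - 20\right) = 1004 \left(-48\right) = -48192$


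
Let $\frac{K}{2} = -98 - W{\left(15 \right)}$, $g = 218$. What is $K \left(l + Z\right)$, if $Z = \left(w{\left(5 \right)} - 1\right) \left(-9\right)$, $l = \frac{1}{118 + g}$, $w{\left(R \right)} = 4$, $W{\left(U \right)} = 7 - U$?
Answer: $\frac{136065}{28} \approx 4859.5$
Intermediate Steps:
$l = \frac{1}{336}$ ($l = \frac{1}{118 + 218} = \frac{1}{336} \approx 0.0029762$)
$K = -180$ ($K = 2 \left(-98 - \left(7 - 15\right)\right) = 2 \left(-98 - -8\right) = 2 \left(-98 + 8\right) = 2 \left(-90\right) = -180$)
$Z = -27$ ($Z = \left(4 - 1\right) \left(-9\right) = 3 \left(-9\right) = -27$)
$K \left(l + Z\right) = - 180 \left(\frac{1}{336} - 27\right) = \left(-180\right) \left(- \frac{9071}{336}\right) = \frac{136065}{28}$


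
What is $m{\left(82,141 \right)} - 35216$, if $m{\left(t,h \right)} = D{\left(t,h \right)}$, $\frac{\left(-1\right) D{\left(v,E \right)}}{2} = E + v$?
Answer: $-35662$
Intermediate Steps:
$D{\left(v,E \right)} = - 2 E - 2 v$ ($D{\left(v,E \right)} = - 2 \left(E + v\right) = - 2 E - 2 v$)
$m{\left(t,h \right)} = - 2 h - 2 t$
$m{\left(82,141 \right)} - 35216 = \left(\left(-2\right) 141 - 164\right) - 35216 = \left(-282 - 164\right) - 35216 = -446 - 35216 = -35662$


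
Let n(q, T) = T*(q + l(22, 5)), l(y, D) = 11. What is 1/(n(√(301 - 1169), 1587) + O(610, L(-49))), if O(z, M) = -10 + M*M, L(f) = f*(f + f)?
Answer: 7692217/177511335831231 - 1058*I*√217/177511335831231 ≈ 4.3334e-8 - 8.7799e-11*I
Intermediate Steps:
L(f) = 2*f² (L(f) = f*(2*f) = 2*f²)
O(z, M) = -10 + M²
n(q, T) = T*(11 + q) (n(q, T) = T*(q + 11) = T*(11 + q))
1/(n(√(301 - 1169), 1587) + O(610, L(-49))) = 1/(1587*(11 + √(301 - 1169)) + (-10 + (2*(-49)²)²)) = 1/(1587*(11 + √(-868)) + (-10 + (2*2401)²)) = 1/(1587*(11 + 2*I*√217) + (-10 + 4802²)) = 1/((17457 + 3174*I*√217) + (-10 + 23059204)) = 1/((17457 + 3174*I*√217) + 23059194) = 1/(23076651 + 3174*I*√217)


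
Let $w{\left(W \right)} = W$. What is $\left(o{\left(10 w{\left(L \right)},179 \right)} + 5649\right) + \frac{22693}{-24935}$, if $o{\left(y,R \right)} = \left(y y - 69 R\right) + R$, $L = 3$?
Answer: $- \frac{140232198}{24935} \approx -5623.9$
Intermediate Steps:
$o{\left(y,R \right)} = y^{2} - 68 R$ ($o{\left(y,R \right)} = \left(y^{2} - 69 R\right) + R = y^{2} - 68 R$)
$\left(o{\left(10 w{\left(L \right)},179 \right)} + 5649\right) + \frac{22693}{-24935} = \left(\left(\left(10 \cdot 3\right)^{2} - 12172\right) + 5649\right) + \frac{22693}{-24935} = \left(\left(30^{2} - 12172\right) + 5649\right) + 22693 \left(- \frac{1}{24935}\right) = \left(\left(900 - 12172\right) + 5649\right) - \frac{22693}{24935} = \left(-11272 + 5649\right) - \frac{22693}{24935} = -5623 - \frac{22693}{24935} = - \frac{140232198}{24935}$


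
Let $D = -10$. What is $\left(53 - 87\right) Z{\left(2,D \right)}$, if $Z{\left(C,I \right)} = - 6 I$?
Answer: $-2040$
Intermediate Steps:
$\left(53 - 87\right) Z{\left(2,D \right)} = \left(53 - 87\right) \left(\left(-6\right) \left(-10\right)\right) = \left(-34\right) 60 = -2040$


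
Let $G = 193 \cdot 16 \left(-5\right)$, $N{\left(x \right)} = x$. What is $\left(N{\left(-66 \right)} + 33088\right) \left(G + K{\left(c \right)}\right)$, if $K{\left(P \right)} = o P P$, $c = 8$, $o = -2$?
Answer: $-514086496$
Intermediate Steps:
$G = -15440$ ($G = 193 \left(-80\right) = -15440$)
$K{\left(P \right)} = - 2 P^{2}$ ($K{\left(P \right)} = - 2 P P = - 2 P^{2}$)
$\left(N{\left(-66 \right)} + 33088\right) \left(G + K{\left(c \right)}\right) = \left(-66 + 33088\right) \left(-15440 - 2 \cdot 8^{2}\right) = 33022 \left(-15440 - 128\right) = 33022 \left(-15568\right) = -514086496$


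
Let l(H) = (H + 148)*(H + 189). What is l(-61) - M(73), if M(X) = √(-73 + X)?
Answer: 11136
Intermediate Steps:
l(H) = (148 + H)*(189 + H)
l(-61) - M(73) = (27972 + (-61)² + 337*(-61)) - √(-73 + 73) = (27972 + 3721 - 20557) - √0 = 11136 - 1*0 = 11136 + 0 = 11136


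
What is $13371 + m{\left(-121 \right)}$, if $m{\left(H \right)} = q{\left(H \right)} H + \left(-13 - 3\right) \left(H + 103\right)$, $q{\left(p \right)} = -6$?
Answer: $14385$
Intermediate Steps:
$m{\left(H \right)} = -1648 - 22 H$ ($m{\left(H \right)} = - 6 H + \left(-13 - 3\right) \left(H + 103\right) = - 6 H - 16 \left(103 + H\right) = - 6 H - \left(1648 + 16 H\right) = -1648 - 22 H$)
$13371 + m{\left(-121 \right)} = 13371 - -1014 = 13371 + \left(-1648 + 2662\right) = 13371 + 1014 = 14385$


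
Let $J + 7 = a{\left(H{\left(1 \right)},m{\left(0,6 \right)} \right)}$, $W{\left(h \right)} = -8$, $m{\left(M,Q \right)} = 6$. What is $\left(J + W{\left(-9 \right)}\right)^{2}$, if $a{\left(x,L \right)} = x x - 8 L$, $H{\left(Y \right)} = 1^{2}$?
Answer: $3844$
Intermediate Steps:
$H{\left(Y \right)} = 1$
$a{\left(x,L \right)} = x^{2} - 8 L$
$J = -54$ ($J = -7 + \left(1^{2} - 48\right) = -7 + \left(1 - 48\right) = -7 - 47 = -54$)
$\left(J + W{\left(-9 \right)}\right)^{2} = \left(-54 - 8\right)^{2} = \left(-62\right)^{2} = 3844$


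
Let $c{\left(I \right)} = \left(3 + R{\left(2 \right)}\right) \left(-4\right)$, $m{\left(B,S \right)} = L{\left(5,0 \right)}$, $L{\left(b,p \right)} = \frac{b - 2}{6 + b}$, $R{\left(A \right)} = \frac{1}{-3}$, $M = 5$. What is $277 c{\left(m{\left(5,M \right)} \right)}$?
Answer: $- \frac{8864}{3} \approx -2954.7$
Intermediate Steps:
$R{\left(A \right)} = - \frac{1}{3}$
$L{\left(b,p \right)} = \frac{-2 + b}{6 + b}$
$m{\left(B,S \right)} = \frac{3}{11}$ ($m{\left(B,S \right)} = \frac{-2 + 5}{6 + 5} = \frac{1}{11} \cdot 3 = \frac{3}{11}$)
$c{\left(I \right)} = - \frac{32}{3}$ ($c{\left(I \right)} = \left(3 - \frac{1}{3}\right) \left(-4\right) = \frac{8}{3} \left(-4\right) = - \frac{32}{3}$)
$277 c{\left(m{\left(5,M \right)} \right)} = 277 \left(- \frac{32}{3}\right) = - \frac{8864}{3}$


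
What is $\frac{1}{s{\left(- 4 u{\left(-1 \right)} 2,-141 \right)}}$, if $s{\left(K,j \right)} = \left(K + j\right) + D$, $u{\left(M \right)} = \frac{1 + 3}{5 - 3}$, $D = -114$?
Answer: $- \frac{1}{271} \approx -0.00369$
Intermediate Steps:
$u{\left(M \right)} = 2$ ($u{\left(M \right)} = \frac{4}{2} = 4 \cdot \frac{1}{2} = 2$)
$s{\left(K,j \right)} = -114 + K + j$ ($s{\left(K,j \right)} = \left(K + j\right) - 114 = -114 + K + j$)
$\frac{1}{s{\left(- 4 u{\left(-1 \right)} 2,-141 \right)}} = \frac{1}{-114 + \left(-4\right) 2 \cdot 2 - 141} = \frac{1}{-114 - 16 - 141} = \frac{1}{-271} = - \frac{1}{271}$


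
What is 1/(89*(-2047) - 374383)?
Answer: -1/556566 ≈ -1.7967e-6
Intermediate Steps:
1/(89*(-2047) - 374383) = 1/(-182183 - 374383) = 1/(-556566) = -1/556566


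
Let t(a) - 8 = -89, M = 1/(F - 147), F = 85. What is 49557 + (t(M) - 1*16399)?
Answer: 33077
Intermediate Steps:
M = -1/62 (M = 1/(85 - 147) = 1/(-62) = -1/62 ≈ -0.016129)
t(a) = -81 (t(a) = 8 - 89 = -81)
49557 + (t(M) - 1*16399) = 49557 + (-81 - 1*16399) = 49557 + (-81 - 16399) = 49557 - 16480 = 33077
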